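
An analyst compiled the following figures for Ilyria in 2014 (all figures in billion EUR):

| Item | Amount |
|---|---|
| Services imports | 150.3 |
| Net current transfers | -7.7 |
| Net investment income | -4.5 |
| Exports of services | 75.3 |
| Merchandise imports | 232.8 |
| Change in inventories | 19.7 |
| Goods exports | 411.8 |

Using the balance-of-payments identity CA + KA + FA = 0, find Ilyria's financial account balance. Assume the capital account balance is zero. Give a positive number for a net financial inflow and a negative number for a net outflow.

-91.8

Goods balance = 411.8 - 232.8 = 179.0
Services balance = 75.3 - 150.3 = -75.0
Trade balance (goods + services) = 179.0 + (-75.0) = 104.0
Net primary income = -4.5
Net secondary income = -7.7
Current account = 104.0 + (-4.5) + (-7.7) = 91.8
Financial account = -(91.8) = -91.8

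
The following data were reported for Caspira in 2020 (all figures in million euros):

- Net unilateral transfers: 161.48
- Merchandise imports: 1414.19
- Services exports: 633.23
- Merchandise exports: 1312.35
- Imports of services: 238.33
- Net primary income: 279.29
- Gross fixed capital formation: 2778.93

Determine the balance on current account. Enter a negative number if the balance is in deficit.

Goods balance = 1312.35 - 1414.19 = -101.84
Services balance = 633.23 - 238.33 = 394.90
Trade balance (goods + services) = -101.84 + 394.90 = 293.06
Net primary income = 279.29
Net secondary income = 161.48
Current account = 293.06 + 279.29 + 161.48 = 733.83

733.83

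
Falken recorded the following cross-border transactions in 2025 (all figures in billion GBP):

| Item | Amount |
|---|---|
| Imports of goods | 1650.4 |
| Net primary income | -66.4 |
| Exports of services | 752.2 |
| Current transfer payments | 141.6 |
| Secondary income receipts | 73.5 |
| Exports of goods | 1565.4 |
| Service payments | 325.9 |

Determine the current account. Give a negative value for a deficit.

Goods balance = 1565.4 - 1650.4 = -85.0
Services balance = 752.2 - 325.9 = 426.3
Trade balance (goods + services) = -85.0 + 426.3 = 341.3
Net primary income = -66.4
Net secondary income = 73.5 - 141.6 = -68.1
Current account = 341.3 + (-66.4) + (-68.1) = 206.8

206.8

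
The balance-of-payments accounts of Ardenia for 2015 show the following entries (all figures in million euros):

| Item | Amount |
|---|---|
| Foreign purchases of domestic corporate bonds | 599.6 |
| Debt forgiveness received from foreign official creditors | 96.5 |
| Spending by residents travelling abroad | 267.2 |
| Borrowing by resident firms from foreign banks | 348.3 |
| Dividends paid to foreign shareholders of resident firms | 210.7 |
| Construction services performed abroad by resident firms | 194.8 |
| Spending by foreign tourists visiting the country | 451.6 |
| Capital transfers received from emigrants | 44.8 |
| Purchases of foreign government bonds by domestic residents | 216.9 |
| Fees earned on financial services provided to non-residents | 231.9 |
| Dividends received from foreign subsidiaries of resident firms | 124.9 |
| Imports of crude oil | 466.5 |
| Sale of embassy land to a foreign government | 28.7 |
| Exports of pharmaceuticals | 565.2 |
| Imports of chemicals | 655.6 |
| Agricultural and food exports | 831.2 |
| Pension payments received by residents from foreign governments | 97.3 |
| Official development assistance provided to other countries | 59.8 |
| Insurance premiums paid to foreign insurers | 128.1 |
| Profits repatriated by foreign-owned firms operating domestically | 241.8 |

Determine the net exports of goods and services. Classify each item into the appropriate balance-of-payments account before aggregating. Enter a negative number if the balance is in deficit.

757.3

Goods: 565.2 - 466.5 + 831.2 - 655.6 = 274.3
Services: 194.8 + 451.6 - 267.2 + 231.9 - 128.1 = 483.0
Trade balance = 274.3 + 483.0 = 757.3
(Excluded from the trade balance — financial account: foreign purchases of domestic corporate bonds 599.6, borrowing by resident firms from foreign banks 348.3, purchases of foreign government bonds by domestic residents 216.9; capital account: debt forgiveness received from foreign official creditors 96.5, capital transfers received from emigrants 44.8, sale of embassy land to a foreign government 28.7; primary income: dividends paid to foreign shareholders of resident firms 210.7, dividends received from foreign subsidiaries of resident firms 124.9, profits repatriated by foreign-owned firms operating domestically 241.8; secondary income: pension payments received by residents from foreign governments 97.3, official development assistance provided to other countries 59.8.)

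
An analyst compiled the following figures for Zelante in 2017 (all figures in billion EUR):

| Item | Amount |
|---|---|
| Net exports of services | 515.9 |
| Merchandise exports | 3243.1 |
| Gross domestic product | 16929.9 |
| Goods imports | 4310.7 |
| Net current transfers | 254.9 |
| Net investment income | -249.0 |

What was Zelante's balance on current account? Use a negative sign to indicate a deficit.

Goods balance = 3243.1 - 4310.7 = -1067.6
Services balance = 515.9
Trade balance (goods + services) = -1067.6 + 515.9 = -551.7
Net primary income = -249.0
Net secondary income = 254.9
Current account = -551.7 + (-249.0) + 254.9 = -545.8

-545.8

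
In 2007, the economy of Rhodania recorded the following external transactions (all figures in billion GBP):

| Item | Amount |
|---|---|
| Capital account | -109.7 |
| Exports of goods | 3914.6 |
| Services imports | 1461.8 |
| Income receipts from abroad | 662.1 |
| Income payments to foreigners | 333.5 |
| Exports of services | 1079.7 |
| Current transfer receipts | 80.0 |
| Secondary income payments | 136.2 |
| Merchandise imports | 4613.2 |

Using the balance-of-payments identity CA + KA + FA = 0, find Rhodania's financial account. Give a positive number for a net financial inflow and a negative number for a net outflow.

Goods balance = 3914.6 - 4613.2 = -698.6
Services balance = 1079.7 - 1461.8 = -382.1
Trade balance (goods + services) = -698.6 + (-382.1) = -1080.7
Net primary income = 662.1 - 333.5 = 328.6
Net secondary income = 80.0 - 136.2 = -56.2
Current account = -1080.7 + 328.6 + (-56.2) = -808.3
Financial account = -(-808.3 + (-109.7)) = 918.0

918.0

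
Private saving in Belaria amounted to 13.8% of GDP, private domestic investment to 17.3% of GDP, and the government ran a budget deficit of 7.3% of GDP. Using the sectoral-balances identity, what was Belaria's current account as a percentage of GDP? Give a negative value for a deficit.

By the sectoral-balances identity, CA = (S_private - I) + (T - G).
Private balance = 13.8 - 17.3 = -3.5
Government balance (T - G) = -7.3
CA = -3.5 + (-7.3) = -10.8

-10.8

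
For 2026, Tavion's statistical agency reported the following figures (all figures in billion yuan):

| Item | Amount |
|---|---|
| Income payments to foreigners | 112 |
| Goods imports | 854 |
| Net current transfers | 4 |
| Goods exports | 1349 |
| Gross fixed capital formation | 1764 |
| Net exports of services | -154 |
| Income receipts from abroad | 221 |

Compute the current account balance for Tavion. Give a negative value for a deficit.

Goods balance = 1349 - 854 = 495
Services balance = -154
Trade balance (goods + services) = 495 + (-154) = 341
Net primary income = 221 - 112 = 109
Net secondary income = 4
Current account = 341 + 109 + 4 = 454

454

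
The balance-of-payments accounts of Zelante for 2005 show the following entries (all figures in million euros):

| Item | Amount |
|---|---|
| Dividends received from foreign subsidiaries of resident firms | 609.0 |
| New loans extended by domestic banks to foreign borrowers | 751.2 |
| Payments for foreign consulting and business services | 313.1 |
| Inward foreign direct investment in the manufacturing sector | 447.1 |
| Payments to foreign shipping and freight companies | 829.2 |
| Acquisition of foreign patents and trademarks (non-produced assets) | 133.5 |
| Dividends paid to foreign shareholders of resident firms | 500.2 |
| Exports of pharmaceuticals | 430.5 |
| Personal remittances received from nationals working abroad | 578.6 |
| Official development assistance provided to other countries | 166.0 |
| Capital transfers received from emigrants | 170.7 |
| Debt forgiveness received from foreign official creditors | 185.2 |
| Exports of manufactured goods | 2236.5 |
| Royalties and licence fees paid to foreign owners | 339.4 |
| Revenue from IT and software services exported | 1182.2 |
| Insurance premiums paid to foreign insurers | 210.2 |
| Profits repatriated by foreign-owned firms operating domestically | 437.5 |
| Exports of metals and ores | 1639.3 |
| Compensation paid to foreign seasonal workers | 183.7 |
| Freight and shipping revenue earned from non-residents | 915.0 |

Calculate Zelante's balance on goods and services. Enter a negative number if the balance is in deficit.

Goods: 430.5 + 2236.5 + 1639.3 = 4306.3
Services: -210.2 + 1182.2 + 915.0 - 339.4 - 829.2 - 313.1 = 405.3
Trade balance = 4306.3 + 405.3 = 4711.6
(Excluded from the trade balance — primary income: dividends received from foreign subsidiaries of resident firms 609.0, dividends paid to foreign shareholders of resident firms 500.2, profits repatriated by foreign-owned firms operating domestically 437.5, compensation paid to foreign seasonal workers 183.7; financial account: new loans extended by domestic banks to foreign borrowers 751.2, inward foreign direct investment in the manufacturing sector 447.1; capital account: acquisition of foreign patents and trademarks (non-produced assets) 133.5, capital transfers received from emigrants 170.7, debt forgiveness received from foreign official creditors 185.2; secondary income: personal remittances received from nationals working abroad 578.6, official development assistance provided to other countries 166.0.)

4711.6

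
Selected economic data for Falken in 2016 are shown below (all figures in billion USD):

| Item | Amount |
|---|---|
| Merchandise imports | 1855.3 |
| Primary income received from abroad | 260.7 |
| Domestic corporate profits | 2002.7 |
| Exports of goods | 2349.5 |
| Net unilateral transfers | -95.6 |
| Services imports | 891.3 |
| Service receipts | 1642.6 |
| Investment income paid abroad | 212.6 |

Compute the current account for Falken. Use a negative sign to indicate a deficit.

1198.0

Goods balance = 2349.5 - 1855.3 = 494.2
Services balance = 1642.6 - 891.3 = 751.3
Trade balance (goods + services) = 494.2 + 751.3 = 1245.5
Net primary income = 260.7 - 212.6 = 48.1
Net secondary income = -95.6
Current account = 1245.5 + 48.1 + (-95.6) = 1198.0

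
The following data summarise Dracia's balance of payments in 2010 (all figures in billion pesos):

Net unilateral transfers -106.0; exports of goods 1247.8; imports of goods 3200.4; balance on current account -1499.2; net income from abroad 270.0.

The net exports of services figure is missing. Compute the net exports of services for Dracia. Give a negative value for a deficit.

289.4

Current account = goods balance + services balance + net primary income + net secondary income
Sum of the known components = -1788.6
Net exports of services = CA - (known components) = -1499.2 - (-1788.6) = 289.4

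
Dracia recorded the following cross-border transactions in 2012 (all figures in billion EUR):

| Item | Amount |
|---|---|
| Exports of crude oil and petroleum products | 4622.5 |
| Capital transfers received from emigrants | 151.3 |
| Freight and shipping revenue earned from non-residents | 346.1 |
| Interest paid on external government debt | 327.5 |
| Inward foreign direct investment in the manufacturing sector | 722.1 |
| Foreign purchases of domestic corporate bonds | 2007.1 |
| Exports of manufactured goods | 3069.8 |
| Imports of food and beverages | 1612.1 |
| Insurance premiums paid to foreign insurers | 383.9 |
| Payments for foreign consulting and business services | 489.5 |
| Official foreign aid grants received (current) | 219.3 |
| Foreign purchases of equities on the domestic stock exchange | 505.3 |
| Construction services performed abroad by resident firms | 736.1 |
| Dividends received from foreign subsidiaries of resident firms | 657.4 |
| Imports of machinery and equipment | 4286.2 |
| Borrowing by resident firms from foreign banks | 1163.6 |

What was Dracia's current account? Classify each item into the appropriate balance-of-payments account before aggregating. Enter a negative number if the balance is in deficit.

2552.0

Goods: 3069.8 + 4622.5 - 4286.2 - 1612.1 = 1794.0
Services: 736.1 + 346.1 - 489.5 - 383.9 = 208.8
Primary income: 657.4 - 327.5 = 329.9
Secondary income: 219.3
Current account = 1794.0 + 208.8 + 329.9 + 219.3 = 2552.0
(Excluded from the current account — capital account: capital transfers received from emigrants 151.3; financial account: inward foreign direct investment in the manufacturing sector 722.1, foreign purchases of domestic corporate bonds 2007.1, foreign purchases of equities on the domestic stock exchange 505.3, borrowing by resident firms from foreign banks 1163.6.)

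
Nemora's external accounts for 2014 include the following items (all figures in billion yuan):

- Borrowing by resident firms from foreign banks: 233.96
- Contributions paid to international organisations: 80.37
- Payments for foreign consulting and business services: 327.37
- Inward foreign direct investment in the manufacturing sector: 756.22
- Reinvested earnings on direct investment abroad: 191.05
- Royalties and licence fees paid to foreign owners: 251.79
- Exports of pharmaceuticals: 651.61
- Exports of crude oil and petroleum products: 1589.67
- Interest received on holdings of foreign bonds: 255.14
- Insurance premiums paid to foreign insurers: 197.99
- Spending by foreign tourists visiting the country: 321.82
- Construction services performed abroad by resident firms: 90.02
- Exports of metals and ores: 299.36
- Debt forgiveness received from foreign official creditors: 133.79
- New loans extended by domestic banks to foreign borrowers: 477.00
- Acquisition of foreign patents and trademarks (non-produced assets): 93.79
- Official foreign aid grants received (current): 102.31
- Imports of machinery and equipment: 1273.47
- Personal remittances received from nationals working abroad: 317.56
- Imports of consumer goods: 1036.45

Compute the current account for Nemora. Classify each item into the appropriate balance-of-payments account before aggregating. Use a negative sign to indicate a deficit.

651.10

Goods: -1273.47 + 299.36 + 651.61 + 1589.67 - 1036.45 = 230.72
Services: -197.99 - 251.79 + 90.02 + 321.82 - 327.37 = -365.31
Primary income: 191.05 + 255.14 = 446.19
Secondary income: 102.31 + 317.56 - 80.37 = 339.50
Current account = 230.72 + (-365.31) + 446.19 + 339.50 = 651.10
(Excluded from the current account — financial account: borrowing by resident firms from foreign banks 233.96, inward foreign direct investment in the manufacturing sector 756.22, new loans extended by domestic banks to foreign borrowers 477.00; capital account: debt forgiveness received from foreign official creditors 133.79, acquisition of foreign patents and trademarks (non-produced assets) 93.79.)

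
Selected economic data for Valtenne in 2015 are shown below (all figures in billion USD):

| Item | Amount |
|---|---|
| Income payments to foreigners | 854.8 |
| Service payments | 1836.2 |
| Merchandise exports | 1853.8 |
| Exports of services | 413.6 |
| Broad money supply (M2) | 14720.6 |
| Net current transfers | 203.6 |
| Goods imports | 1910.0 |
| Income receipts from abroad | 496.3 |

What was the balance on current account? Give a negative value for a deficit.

Goods balance = 1853.8 - 1910.0 = -56.2
Services balance = 413.6 - 1836.2 = -1422.6
Trade balance (goods + services) = -56.2 + (-1422.6) = -1478.8
Net primary income = 496.3 - 854.8 = -358.5
Net secondary income = 203.6
Current account = -1478.8 + (-358.5) + 203.6 = -1633.7

-1633.7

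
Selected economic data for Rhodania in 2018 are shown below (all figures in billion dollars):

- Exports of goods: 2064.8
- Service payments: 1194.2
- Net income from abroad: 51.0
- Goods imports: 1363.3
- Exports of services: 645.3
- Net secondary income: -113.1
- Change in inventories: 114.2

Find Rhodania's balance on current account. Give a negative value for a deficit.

90.5

Goods balance = 2064.8 - 1363.3 = 701.5
Services balance = 645.3 - 1194.2 = -548.9
Trade balance (goods + services) = 701.5 + (-548.9) = 152.6
Net primary income = 51.0
Net secondary income = -113.1
Current account = 152.6 + 51.0 + (-113.1) = 90.5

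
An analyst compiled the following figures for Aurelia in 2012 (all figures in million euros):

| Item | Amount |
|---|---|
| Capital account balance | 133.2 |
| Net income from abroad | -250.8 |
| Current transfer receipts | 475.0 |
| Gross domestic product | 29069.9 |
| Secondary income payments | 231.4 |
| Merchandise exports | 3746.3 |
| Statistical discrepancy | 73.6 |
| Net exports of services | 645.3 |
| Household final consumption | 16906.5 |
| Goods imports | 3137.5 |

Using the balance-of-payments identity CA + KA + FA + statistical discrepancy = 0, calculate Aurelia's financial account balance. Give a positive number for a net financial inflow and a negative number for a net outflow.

-1453.7

Goods balance = 3746.3 - 3137.5 = 608.8
Services balance = 645.3
Trade balance (goods + services) = 608.8 + 645.3 = 1254.1
Net primary income = -250.8
Net secondary income = 475.0 - 231.4 = 243.6
Current account = 1254.1 + (-250.8) + 243.6 = 1246.9
Financial account = -(1246.9 + 133.2 + 73.6) = -1453.7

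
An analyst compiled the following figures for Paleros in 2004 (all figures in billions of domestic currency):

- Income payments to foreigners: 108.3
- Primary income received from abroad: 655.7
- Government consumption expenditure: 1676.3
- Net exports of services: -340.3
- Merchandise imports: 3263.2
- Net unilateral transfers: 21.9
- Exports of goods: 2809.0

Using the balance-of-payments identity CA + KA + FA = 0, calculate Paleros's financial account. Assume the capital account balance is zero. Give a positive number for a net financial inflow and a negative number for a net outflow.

225.2

Goods balance = 2809.0 - 3263.2 = -454.2
Services balance = -340.3
Trade balance (goods + services) = -454.2 + (-340.3) = -794.5
Net primary income = 655.7 - 108.3 = 547.4
Net secondary income = 21.9
Current account = -794.5 + 547.4 + 21.9 = -225.2
Financial account = -(-225.2) = 225.2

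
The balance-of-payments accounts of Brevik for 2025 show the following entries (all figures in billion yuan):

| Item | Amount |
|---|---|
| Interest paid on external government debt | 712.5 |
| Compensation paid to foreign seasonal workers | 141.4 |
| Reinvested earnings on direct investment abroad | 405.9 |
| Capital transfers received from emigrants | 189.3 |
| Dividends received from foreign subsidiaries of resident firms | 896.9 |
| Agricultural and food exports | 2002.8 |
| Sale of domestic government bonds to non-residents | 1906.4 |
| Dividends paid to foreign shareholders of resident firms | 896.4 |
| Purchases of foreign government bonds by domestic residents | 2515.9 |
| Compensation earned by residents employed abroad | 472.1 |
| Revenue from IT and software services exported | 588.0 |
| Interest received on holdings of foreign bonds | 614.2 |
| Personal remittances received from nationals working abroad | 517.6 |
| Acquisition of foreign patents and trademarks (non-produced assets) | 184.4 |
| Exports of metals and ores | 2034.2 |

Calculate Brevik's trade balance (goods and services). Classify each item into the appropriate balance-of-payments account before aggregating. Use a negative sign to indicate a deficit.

4625.0

Goods: 2034.2 + 2002.8 = 4037.0
Services: 588.0
Trade balance = 4037.0 + 588.0 = 4625.0
(Excluded from the trade balance — primary income: interest paid on external government debt 712.5, compensation paid to foreign seasonal workers 141.4, reinvested earnings on direct investment abroad 405.9, dividends received from foreign subsidiaries of resident firms 896.9, dividends paid to foreign shareholders of resident firms 896.4, compensation earned by residents employed abroad 472.1, interest received on holdings of foreign bonds 614.2; capital account: capital transfers received from emigrants 189.3, acquisition of foreign patents and trademarks (non-produced assets) 184.4; financial account: sale of domestic government bonds to non-residents 1906.4, purchases of foreign government bonds by domestic residents 2515.9; secondary income: personal remittances received from nationals working abroad 517.6.)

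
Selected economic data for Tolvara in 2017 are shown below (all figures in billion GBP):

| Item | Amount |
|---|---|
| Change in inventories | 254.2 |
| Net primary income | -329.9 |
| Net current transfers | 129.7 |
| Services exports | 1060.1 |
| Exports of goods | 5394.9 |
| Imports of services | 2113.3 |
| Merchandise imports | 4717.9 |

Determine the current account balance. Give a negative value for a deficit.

-576.4

Goods balance = 5394.9 - 4717.9 = 677.0
Services balance = 1060.1 - 2113.3 = -1053.2
Trade balance (goods + services) = 677.0 + (-1053.2) = -376.2
Net primary income = -329.9
Net secondary income = 129.7
Current account = -376.2 + (-329.9) + 129.7 = -576.4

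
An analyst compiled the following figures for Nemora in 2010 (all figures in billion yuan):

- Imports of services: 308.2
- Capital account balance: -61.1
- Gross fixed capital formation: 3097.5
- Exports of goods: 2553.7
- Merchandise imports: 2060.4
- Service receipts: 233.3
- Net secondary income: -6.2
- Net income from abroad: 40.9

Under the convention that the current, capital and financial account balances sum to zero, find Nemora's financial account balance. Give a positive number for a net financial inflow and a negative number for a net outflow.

-392.0

Goods balance = 2553.7 - 2060.4 = 493.3
Services balance = 233.3 - 308.2 = -74.9
Trade balance (goods + services) = 493.3 + (-74.9) = 418.4
Net primary income = 40.9
Net secondary income = -6.2
Current account = 418.4 + 40.9 + (-6.2) = 453.1
Financial account = -(453.1 + (-61.1)) = -392.0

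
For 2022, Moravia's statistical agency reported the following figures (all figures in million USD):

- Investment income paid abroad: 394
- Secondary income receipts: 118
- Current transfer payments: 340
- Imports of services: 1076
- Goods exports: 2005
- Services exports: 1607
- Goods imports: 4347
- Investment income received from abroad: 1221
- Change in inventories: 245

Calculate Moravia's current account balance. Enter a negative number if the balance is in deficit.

Goods balance = 2005 - 4347 = -2342
Services balance = 1607 - 1076 = 531
Trade balance (goods + services) = -2342 + 531 = -1811
Net primary income = 1221 - 394 = 827
Net secondary income = 118 - 340 = -222
Current account = -1811 + 827 + (-222) = -1206

-1206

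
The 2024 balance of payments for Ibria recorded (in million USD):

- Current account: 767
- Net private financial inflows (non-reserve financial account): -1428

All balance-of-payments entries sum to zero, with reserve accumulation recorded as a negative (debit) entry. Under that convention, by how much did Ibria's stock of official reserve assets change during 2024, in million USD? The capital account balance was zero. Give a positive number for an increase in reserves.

Official reserve transactions balance = -(767 + (-1428)) = 661
An accumulation of reserves is recorded as a debit (negative entry), so the change in the stock of reserves is the negative of that balance.
Change in official reserves = -(661) = -661

-661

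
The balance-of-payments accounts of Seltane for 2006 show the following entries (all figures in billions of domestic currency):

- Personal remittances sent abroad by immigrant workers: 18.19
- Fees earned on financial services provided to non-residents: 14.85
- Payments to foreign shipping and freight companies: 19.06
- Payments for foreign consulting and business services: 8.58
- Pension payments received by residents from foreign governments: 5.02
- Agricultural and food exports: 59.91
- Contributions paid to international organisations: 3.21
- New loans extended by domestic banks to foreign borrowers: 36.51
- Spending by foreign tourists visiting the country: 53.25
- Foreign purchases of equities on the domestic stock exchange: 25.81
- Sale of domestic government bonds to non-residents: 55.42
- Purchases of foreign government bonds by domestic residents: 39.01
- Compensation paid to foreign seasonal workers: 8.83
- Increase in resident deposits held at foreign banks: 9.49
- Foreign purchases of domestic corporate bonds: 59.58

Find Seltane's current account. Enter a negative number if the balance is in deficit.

75.16

Goods: 59.91
Services: -19.06 - 8.58 + 14.85 + 53.25 = 40.46
Primary income: -8.83
Secondary income: -3.21 - 18.19 + 5.02 = -16.38
Current account = 59.91 + 40.46 + (-8.83) + (-16.38) = 75.16
(Excluded from the current account — financial account: new loans extended by domestic banks to foreign borrowers 36.51, foreign purchases of equities on the domestic stock exchange 25.81, sale of domestic government bonds to non-residents 55.42, purchases of foreign government bonds by domestic residents 39.01, increase in resident deposits held at foreign banks 9.49, foreign purchases of domestic corporate bonds 59.58.)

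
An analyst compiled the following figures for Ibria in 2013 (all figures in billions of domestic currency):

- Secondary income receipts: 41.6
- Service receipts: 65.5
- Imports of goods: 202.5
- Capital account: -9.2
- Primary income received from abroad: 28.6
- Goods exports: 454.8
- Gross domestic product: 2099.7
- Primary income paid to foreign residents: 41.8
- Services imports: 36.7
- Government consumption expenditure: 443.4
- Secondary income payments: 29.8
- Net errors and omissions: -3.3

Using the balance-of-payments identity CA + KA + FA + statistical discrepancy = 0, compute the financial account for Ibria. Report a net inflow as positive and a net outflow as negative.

-267.2

Goods balance = 454.8 - 202.5 = 252.3
Services balance = 65.5 - 36.7 = 28.8
Trade balance (goods + services) = 252.3 + 28.8 = 281.1
Net primary income = 28.6 - 41.8 = -13.2
Net secondary income = 41.6 - 29.8 = 11.8
Current account = 281.1 + (-13.2) + 11.8 = 279.7
Financial account = -(279.7 + (-9.2) + (-3.3)) = -267.2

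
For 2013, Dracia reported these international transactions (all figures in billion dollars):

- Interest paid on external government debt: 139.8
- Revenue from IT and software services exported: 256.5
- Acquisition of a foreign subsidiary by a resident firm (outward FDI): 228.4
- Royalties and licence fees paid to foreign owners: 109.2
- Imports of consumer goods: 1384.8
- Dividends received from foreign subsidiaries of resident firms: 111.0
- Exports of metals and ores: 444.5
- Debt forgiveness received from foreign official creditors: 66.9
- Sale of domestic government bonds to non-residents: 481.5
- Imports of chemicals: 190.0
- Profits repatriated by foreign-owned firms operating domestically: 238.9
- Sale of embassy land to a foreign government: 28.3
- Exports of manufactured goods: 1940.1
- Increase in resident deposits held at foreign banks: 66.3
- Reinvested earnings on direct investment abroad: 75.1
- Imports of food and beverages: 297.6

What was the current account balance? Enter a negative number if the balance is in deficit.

466.9

Goods: -297.6 + 444.5 - 1384.8 + 1940.1 - 190.0 = 512.2
Services: 256.5 - 109.2 = 147.3
Primary income: 111.0 - 238.9 - 139.8 + 75.1 = -192.6
Current account = 512.2 + 147.3 + (-192.6) = 466.9
(Excluded from the current account — financial account: acquisition of a foreign subsidiary by a resident firm (outward FDI) 228.4, sale of domestic government bonds to non-residents 481.5, increase in resident deposits held at foreign banks 66.3; capital account: debt forgiveness received from foreign official creditors 66.9, sale of embassy land to a foreign government 28.3.)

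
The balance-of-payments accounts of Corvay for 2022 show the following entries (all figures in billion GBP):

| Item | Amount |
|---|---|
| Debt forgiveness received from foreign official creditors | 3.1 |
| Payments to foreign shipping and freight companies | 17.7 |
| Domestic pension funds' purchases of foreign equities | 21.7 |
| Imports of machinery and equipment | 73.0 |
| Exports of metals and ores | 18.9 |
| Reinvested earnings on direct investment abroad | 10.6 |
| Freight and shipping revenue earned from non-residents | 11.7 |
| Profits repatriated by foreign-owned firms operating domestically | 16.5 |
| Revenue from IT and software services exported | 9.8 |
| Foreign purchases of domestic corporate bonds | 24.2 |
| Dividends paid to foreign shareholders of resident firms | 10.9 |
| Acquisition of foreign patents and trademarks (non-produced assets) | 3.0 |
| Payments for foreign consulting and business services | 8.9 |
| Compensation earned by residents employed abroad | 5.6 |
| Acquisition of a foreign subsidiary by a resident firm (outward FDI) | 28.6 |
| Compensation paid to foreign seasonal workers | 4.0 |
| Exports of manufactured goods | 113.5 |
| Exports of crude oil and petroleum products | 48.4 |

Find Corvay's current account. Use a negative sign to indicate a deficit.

Goods: 48.4 - 73.0 + 113.5 + 18.9 = 107.8
Services: -17.7 + 9.8 - 8.9 + 11.7 = -5.1
Primary income: -4.0 + 10.6 + 5.6 - 16.5 - 10.9 = -15.2
Current account = 107.8 + (-5.1) + (-15.2) = 87.5
(Excluded from the current account — capital account: debt forgiveness received from foreign official creditors 3.1, acquisition of foreign patents and trademarks (non-produced assets) 3.0; financial account: domestic pension funds' purchases of foreign equities 21.7, foreign purchases of domestic corporate bonds 24.2, acquisition of a foreign subsidiary by a resident firm (outward FDI) 28.6.)

87.5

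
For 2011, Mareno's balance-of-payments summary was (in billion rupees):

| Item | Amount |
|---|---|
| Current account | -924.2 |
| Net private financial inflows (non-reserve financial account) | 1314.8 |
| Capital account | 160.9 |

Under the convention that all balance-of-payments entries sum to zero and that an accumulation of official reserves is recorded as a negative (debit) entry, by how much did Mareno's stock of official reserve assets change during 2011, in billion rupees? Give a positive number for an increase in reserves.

Official reserve transactions balance = -((-924.2) + 160.9 + 1314.8) = -551.5
An accumulation of reserves is recorded as a debit (negative entry), so the change in the stock of reserves is the negative of that balance.
Change in official reserves = -(-551.5) = 551.5

551.5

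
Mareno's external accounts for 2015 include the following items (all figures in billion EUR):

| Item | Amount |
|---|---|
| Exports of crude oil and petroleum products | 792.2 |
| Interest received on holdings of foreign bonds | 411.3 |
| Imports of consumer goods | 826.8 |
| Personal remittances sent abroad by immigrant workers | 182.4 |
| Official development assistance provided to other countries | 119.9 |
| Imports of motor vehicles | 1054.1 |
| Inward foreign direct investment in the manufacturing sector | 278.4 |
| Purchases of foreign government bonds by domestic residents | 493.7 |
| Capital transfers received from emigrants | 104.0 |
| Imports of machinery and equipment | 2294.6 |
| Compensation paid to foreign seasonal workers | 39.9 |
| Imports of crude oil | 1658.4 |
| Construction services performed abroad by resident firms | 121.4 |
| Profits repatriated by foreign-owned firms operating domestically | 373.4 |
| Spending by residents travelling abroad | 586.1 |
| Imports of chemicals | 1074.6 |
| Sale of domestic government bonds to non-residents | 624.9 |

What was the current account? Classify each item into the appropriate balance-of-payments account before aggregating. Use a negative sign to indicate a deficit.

-6885.3

Goods: -1074.6 - 1658.4 - 1054.1 + 792.2 - 2294.6 - 826.8 = -6116.3
Services: -586.1 + 121.4 = -464.7
Primary income: 411.3 - 39.9 - 373.4 = -2.0
Secondary income: -182.4 - 119.9 = -302.3
Current account = (-6116.3) + (-464.7) + (-2.0) + (-302.3) = -6885.3
(Excluded from the current account — financial account: inward foreign direct investment in the manufacturing sector 278.4, purchases of foreign government bonds by domestic residents 493.7, sale of domestic government bonds to non-residents 624.9; capital account: capital transfers received from emigrants 104.0.)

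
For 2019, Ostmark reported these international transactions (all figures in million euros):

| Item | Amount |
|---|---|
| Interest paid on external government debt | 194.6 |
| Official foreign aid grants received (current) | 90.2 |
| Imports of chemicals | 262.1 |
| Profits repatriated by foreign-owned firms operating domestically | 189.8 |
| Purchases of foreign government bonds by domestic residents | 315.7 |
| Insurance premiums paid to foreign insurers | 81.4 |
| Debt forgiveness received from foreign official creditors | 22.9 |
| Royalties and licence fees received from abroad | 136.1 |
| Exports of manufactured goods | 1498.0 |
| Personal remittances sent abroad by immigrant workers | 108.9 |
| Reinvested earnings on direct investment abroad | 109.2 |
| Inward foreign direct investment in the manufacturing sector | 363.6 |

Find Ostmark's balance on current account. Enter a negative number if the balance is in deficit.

Goods: 1498.0 - 262.1 = 1235.9
Services: 136.1 - 81.4 = 54.7
Primary income: -189.8 - 194.6 + 109.2 = -275.2
Secondary income: -108.9 + 90.2 = -18.7
Current account = 1235.9 + 54.7 + (-275.2) + (-18.7) = 996.7
(Excluded from the current account — financial account: purchases of foreign government bonds by domestic residents 315.7, inward foreign direct investment in the manufacturing sector 363.6; capital account: debt forgiveness received from foreign official creditors 22.9.)

996.7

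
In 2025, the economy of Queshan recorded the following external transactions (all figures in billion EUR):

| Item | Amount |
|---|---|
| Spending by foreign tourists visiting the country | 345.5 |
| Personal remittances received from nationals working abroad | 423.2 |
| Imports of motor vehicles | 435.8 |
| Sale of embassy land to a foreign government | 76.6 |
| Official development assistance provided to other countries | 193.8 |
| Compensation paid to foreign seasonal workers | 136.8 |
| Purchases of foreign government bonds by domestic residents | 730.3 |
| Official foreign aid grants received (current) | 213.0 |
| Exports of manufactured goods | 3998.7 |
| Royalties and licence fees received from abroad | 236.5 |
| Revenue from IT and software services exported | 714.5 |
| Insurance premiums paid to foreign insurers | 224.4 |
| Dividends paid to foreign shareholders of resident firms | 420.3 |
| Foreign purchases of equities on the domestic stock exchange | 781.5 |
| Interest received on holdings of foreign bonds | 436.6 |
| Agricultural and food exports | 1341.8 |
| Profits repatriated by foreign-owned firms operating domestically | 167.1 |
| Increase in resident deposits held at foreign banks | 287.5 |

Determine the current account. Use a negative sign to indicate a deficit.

6131.6

Goods: -435.8 + 3998.7 + 1341.8 = 4904.7
Services: 345.5 + 236.5 - 224.4 + 714.5 = 1072.1
Primary income: -167.1 - 420.3 - 136.8 + 436.6 = -287.6
Secondary income: 213.0 + 423.2 - 193.8 = 442.4
Current account = 4904.7 + 1072.1 + (-287.6) + 442.4 = 6131.6
(Excluded from the current account — capital account: sale of embassy land to a foreign government 76.6; financial account: purchases of foreign government bonds by domestic residents 730.3, foreign purchases of equities on the domestic stock exchange 781.5, increase in resident deposits held at foreign banks 287.5.)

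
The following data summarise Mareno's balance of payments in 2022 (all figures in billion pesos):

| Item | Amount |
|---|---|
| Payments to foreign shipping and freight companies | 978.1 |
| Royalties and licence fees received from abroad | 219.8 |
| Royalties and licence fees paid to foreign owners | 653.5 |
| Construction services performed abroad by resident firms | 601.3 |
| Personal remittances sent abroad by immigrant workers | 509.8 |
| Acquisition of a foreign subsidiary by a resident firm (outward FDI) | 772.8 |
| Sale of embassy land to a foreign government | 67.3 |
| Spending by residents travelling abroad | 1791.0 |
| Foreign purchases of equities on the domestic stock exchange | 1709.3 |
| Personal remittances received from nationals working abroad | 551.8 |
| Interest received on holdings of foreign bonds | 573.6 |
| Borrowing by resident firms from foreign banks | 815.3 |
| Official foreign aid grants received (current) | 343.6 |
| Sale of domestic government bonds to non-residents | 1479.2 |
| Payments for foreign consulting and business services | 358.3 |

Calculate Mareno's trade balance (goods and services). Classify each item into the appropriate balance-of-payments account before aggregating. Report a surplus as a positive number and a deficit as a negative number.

Services: -358.3 - 653.5 - 978.1 + 219.8 + 601.3 - 1791.0 = -2959.8
Trade balance = 0.0 + (-2959.8) = -2959.8
(Excluded from the trade balance — secondary income: personal remittances sent abroad by immigrant workers 509.8, personal remittances received from nationals working abroad 551.8, official foreign aid grants received (current) 343.6; financial account: acquisition of a foreign subsidiary by a resident firm (outward FDI) 772.8, foreign purchases of equities on the domestic stock exchange 1709.3, borrowing by resident firms from foreign banks 815.3, sale of domestic government bonds to non-residents 1479.2; capital account: sale of embassy land to a foreign government 67.3; primary income: interest received on holdings of foreign bonds 573.6.)

-2959.8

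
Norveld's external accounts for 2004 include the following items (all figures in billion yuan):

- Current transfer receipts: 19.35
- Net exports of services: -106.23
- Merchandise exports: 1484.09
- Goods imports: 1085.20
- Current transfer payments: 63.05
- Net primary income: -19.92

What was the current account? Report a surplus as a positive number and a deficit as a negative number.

229.04

Goods balance = 1484.09 - 1085.20 = 398.89
Services balance = -106.23
Trade balance (goods + services) = 398.89 + (-106.23) = 292.66
Net primary income = -19.92
Net secondary income = 19.35 - 63.05 = -43.70
Current account = 292.66 + (-19.92) + (-43.70) = 229.04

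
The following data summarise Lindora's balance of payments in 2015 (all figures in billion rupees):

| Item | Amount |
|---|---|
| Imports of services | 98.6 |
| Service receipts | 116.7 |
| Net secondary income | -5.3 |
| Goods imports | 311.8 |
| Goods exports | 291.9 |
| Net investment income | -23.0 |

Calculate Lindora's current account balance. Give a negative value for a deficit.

Goods balance = 291.9 - 311.8 = -19.9
Services balance = 116.7 - 98.6 = 18.1
Trade balance (goods + services) = -19.9 + 18.1 = -1.8
Net primary income = -23.0
Net secondary income = -5.3
Current account = -1.8 + (-23.0) + (-5.3) = -30.1

-30.1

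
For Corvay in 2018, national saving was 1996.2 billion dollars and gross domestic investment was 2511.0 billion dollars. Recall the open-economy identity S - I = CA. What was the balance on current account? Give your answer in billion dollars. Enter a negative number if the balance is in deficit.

-514.8

CA = S - I = 1996.2 - 2511.0 = -514.8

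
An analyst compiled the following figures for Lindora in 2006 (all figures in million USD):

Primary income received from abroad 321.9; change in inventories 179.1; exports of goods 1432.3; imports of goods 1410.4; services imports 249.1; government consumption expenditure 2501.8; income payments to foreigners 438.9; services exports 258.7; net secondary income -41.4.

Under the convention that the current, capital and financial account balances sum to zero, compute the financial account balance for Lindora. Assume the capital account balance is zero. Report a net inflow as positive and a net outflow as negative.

Goods balance = 1432.3 - 1410.4 = 21.9
Services balance = 258.7 - 249.1 = 9.6
Trade balance (goods + services) = 21.9 + 9.6 = 31.5
Net primary income = 321.9 - 438.9 = -117.0
Net secondary income = -41.4
Current account = 31.5 + (-117.0) + (-41.4) = -126.9
Financial account = -(-126.9) = 126.9

126.9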